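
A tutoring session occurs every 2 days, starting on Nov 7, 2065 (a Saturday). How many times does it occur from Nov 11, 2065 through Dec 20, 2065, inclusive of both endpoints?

Occurrences land 2·i days after Nov 7, 2065 for i = 0, 1, 2, …
Nov 11, 2065 is 4 days after the start; 4 ÷ 2 = 2 remainder 0. First occurrence in the window: #3 on Nov 11, 2065 (2×2 = 4 days in).
Dec 20, 2065 is 43 days after the start; 43 ÷ 2 = 21 remainder 1. Last occurrence in the window: #22 on Dec 19, 2065.
Occurrences #3 through #22: 20 in total.

20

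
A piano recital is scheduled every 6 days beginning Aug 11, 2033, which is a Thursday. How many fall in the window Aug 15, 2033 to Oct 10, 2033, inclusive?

10

Occurrences land 6·i days after Aug 11, 2033 for i = 0, 1, 2, …
Aug 15, 2033 is 4 days after the start; 4 ÷ 6 = 0 remainder 4; since the remainder is 4, round up to i = 1. First occurrence in the window: #2 on Aug 17, 2033 (1×6 = 6 days in).
Oct 10, 2033 is 60 days after the start; 60 ÷ 6 = 10 remainder 0. Last occurrence in the window: #11 on Oct 10, 2033.
Occurrences #2 through #11: 10 in total.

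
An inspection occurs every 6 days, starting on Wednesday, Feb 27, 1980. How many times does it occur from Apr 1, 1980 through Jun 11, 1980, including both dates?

Occurrences land 6·i days after Feb 27, 1980 for i = 0, 1, 2, …
Apr 1, 1980 is 34 days after the start; 34 ÷ 6 = 5 remainder 4; since the remainder is 4, round up to i = 6. First occurrence in the window: #7 on Apr 3, 1980 (6×6 = 36 days in).
Jun 11, 1980 is 105 days after the start; 105 ÷ 6 = 17 remainder 3. Last occurrence in the window: #18 on Jun 8, 1980.
Occurrences #7 through #18: 12 in total.

12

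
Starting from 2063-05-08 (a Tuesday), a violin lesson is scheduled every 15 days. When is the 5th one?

2063-07-07

The 5th occurrence is 4 intervals after the first: 4 × 15 = 60 days after 2063-05-08.
May has 31 days — 23 days to the end of May leaves 37.
June has 30 days (7 left).
7 days into July → 2063-07-07.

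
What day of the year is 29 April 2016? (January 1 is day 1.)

120

Days in months before April: 31 + 29 + 31 = 91.
Plus 29 days into April → day 120.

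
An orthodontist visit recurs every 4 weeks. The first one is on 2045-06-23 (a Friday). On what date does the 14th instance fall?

2046-06-22

The 14th occurrence is 13 intervals after the first: 13 × 28 = 364 days after 2045-06-23.
June has 30 days — 7 days to the end of June leaves 357.
July has 31 days (326 left).
August has 31 days (295 left).
September has 30 days (265 left).
October has 31 days (234 left).
November has 30 days (204 left).
December has 31 days (173 left).
January has 31 days (142 left).
February has 28 days (114 left).
March has 31 days (83 left).
April has 30 days (53 left).
May has 31 days (22 left).
22 days into June → 2046-06-22.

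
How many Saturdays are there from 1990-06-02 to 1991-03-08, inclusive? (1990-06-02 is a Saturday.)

1990-06-02 is a Saturday; the first Saturday on or after it is 1990-06-02.
From 1990-06-02 to 1991-03-08: 28 + 31 + 31 + 30 + 31 + 30 + 31 + 31 + 28 + 8 = 279 days (rest of June, July, August, September, October, November, December, January, February, March).
279 ÷ 7 = 39 full weeks with remainder 6, so 39 more Saturdays after the first → 40.

40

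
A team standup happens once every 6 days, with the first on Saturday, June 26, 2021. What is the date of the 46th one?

March 23, 2022

The 46th occurrence is 45 intervals after the first: 45 × 6 = 270 days after June 26, 2021.
June has 30 days — 4 days to the end of June leaves 266.
July has 31 days (235 left).
August has 31 days (204 left).
September has 30 days (174 left).
October has 31 days (143 left).
November has 30 days (113 left).
December has 31 days (82 left).
January has 31 days (51 left).
February has 28 days (23 left).
23 days into March → March 23, 2022.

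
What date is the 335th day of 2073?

January has 31 days (335 − 31 = 304 remain).
February has 28 days (304 − 28 = 276 remain).
March has 31 days (276 − 31 = 245 remain).
April has 30 days (245 − 30 = 215 remain).
May has 31 days (215 − 31 = 184 remain).
June has 30 days (184 − 30 = 154 remain).
July has 31 days (154 − 31 = 123 remain).
August has 31 days (123 − 31 = 92 remain).
September has 30 days (92 − 30 = 62 remain).
October has 31 days (62 − 31 = 31 remain).
November has 30 days (31 − 30 = 1 remain).
1 into December → December 1.

1 December 2073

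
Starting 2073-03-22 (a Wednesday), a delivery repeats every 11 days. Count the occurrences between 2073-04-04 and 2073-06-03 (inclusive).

Occurrences land 11·i days after 2073-03-22 for i = 0, 1, 2, …
2073-04-04 is 13 days after the start; 13 ÷ 11 = 1 remainder 2; since the remainder is 2, round up to i = 2. First occurrence in the window: #3 on 2073-04-13 (2×11 = 22 days in).
2073-06-03 is 73 days after the start; 73 ÷ 11 = 6 remainder 7. Last occurrence in the window: #7 on 2073-05-27.
Occurrences #3 through #7: 5 in total.

5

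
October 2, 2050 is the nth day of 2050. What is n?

Days in months before October: 31 + 28 + 31 + 30 + 31 + 30 + 31 + 31 + 30 = 273.
Plus 2 days into October → day 275.

275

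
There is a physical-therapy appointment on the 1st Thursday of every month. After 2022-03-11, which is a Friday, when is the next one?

March 2022 starts on a Tuesday, so its 1st Thursday is 2022-03-03 (2 days in).
That is not after 2022-03-11, so look at April 2022.
April 2022 starts on a Friday, so its 1st Thursday is 2022-04-07 (6 days in).

2022-04-07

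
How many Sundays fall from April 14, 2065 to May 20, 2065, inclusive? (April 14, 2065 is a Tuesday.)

5

April 14, 2065 is a Tuesday; the first Sunday on or after it is April 19, 2065 (5 days later).
From April 19, 2065 to May 20, 2065: 11 + 20 = 31 days (rest of April, May).
31 ÷ 7 = 4 full weeks with remainder 3, so 4 more Sundays after the first → 5.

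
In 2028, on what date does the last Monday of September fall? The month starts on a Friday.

September 2028 begins on a Friday, so the first Monday is September 4 (3 days later).
September 2028 has 30 days. Adding weeks: 4, 11, 18, 25 — the last one ≤ 30 is the 25th.

2028-09-25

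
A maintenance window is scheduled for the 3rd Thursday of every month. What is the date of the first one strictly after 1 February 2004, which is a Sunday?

February 2004 starts on a Sunday; its first Thursday is the 5th, so the 3rd Thursday is the 19th — 19 February 2004.
19 February 2004 is after 1 February 2004, so that is the next one.

19 February 2004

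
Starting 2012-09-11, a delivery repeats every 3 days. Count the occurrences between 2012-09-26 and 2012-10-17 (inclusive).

8

Occurrences land 3·i days after 2012-09-11 for i = 0, 1, 2, …
2012-09-26 is 15 days after the start; 15 ÷ 3 = 5 remainder 0. First occurrence in the window: #6 on 2012-09-26 (5×3 = 15 days in).
2012-10-17 is 36 days after the start; 36 ÷ 3 = 12 remainder 0. Last occurrence in the window: #13 on 2012-10-17.
Occurrences #6 through #13: 8 in total.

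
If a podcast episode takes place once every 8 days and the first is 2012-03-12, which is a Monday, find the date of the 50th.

2013-04-08

The 50th occurrence is 49 intervals after the first: 49 × 8 = 392 days after 2012-03-12.
March has 31 days — 19 days to the end of March leaves 373.
April has 30 days (343 left).
May has 31 days (312 left).
June has 30 days (282 left).
July has 31 days (251 left).
August has 31 days (220 left).
September has 30 days (190 left).
October has 31 days (159 left).
November has 30 days (129 left).
December has 31 days (98 left).
January has 31 days (67 left).
February has 28 days (39 left).
March has 31 days (8 left).
8 days into April → 2013-04-08.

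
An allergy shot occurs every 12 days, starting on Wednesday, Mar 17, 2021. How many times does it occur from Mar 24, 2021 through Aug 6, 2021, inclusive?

Occurrences land 12·i days after Mar 17, 2021 for i = 0, 1, 2, …
Mar 24, 2021 is 7 days after the start; 7 ÷ 12 = 0 remainder 7; since the remainder is 7, round up to i = 1. First occurrence in the window: #2 on Mar 29, 2021 (1×12 = 12 days in).
Aug 6, 2021 is 142 days after the start; 142 ÷ 12 = 11 remainder 10. Last occurrence in the window: #12 on Jul 27, 2021.
Occurrences #2 through #12: 11 in total.

11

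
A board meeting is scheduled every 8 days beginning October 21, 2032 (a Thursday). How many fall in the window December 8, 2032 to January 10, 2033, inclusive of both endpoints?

Occurrences land 8·i days after October 21, 2032 for i = 0, 1, 2, …
December 8, 2032 is 48 days after the start; 48 ÷ 8 = 6 remainder 0. First occurrence in the window: #7 on December 8, 2032 (6×8 = 48 days in).
January 10, 2033 is 81 days after the start; 81 ÷ 8 = 10 remainder 1. Last occurrence in the window: #11 on January 9, 2033.
Occurrences #7 through #11: 5 in total.

5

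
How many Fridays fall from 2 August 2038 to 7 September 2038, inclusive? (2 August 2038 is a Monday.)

5

2 August 2038 is a Monday; the first Friday on or after it is 6 August 2038 (4 days later).
From 6 August 2038 to 7 September 2038: 25 + 7 = 32 days (rest of August, September).
32 ÷ 7 = 4 full weeks with remainder 4, so 4 more Fridays after the first → 5.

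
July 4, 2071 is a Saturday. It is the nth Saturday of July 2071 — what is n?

1st

Day 4 falls in week ⌈4/7⌉ of the month.
Days 1–7 hold the 1st Saturday, 8–14 the 2nd, 15–21 the 3rd, 22–28 the 4th, 29–31 the 5th.
4 is in the range for the 1st.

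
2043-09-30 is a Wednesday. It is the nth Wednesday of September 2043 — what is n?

Day 30 falls in week ⌈30/7⌉ of the month.
Days 1–7 hold the 1st Wednesday, 8–14 the 2nd, 15–21 the 3rd, 22–28 the 4th, 29–31 the 5th.
30 is in the range for the 5th.

5th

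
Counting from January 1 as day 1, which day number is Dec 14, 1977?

348

Days in months before Dec: 31 + 28 + 31 + 30 + 31 + 30 + 31 + 31 + 30 + 31 + 30 = 334.
Plus 14 days into Dec → day 348.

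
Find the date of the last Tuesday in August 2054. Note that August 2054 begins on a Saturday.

August 2054 begins on a Saturday, so the first Tuesday is August 4 (3 days later).
August 2054 has 31 days. Adding weeks: 4, 11, 18, 25 — the last one ≤ 31 is the 25th.

25 August 2054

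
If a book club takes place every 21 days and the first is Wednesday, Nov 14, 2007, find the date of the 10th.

May 21, 2008

The 10th occurrence is 9 intervals after the first: 9 × 21 = 189 days after Nov 14, 2007.
Nov has 30 days — 16 days to the end of Nov leaves 173.
Dec has 31 days (142 left).
Jan has 31 days (111 left).
Feb has 29 days (82 left).
Mar has 31 days (51 left).
Apr has 30 days (21 left).
21 days into May → May 21, 2008.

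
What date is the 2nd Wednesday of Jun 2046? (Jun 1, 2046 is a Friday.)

Jun 2046 begins on a Friday, so the first Wednesday is Jun 6 (5 days later).
The 2nd Wednesday is 1 weeks later: 6 + 7 = 13.

Jun 13, 2046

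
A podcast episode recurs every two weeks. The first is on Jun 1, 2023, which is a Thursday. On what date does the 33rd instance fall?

The 33rd occurrence is 32 intervals after the first: 32 × 14 = 448 days after Jun 1, 2023.
Jun has 30 days — 29 days to the end of Jun leaves 419.
From end of Jun to end of 2023 is 184 days (235 left).
Jan has 31 days (204 left).
Feb has 29 days (175 left).
Mar has 31 days (144 left).
Apr has 30 days (114 left).
May has 31 days (83 left).
Jun has 30 days (53 left).
Jul has 31 days (22 left).
22 days into Aug → Aug 22, 2024.

Aug 22, 2024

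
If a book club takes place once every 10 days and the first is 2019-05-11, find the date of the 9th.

2019-07-30

The 9th occurrence is 8 intervals after the first: 8 × 10 = 80 days after 2019-05-11.
May has 31 days — 20 days to the end of May leaves 60.
June has 30 days (30 left).
30 days into July → 2019-07-30.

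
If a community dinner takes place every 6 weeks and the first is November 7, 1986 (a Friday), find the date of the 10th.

November 20, 1987

The 10th occurrence is 9 intervals after the first: 9 × 42 = 378 days after November 7, 1986.
November has 30 days — 23 days to the end of November leaves 355.
December has 31 days (324 left).
January has 31 days (293 left).
February has 28 days (265 left).
March has 31 days (234 left).
April has 30 days (204 left).
May has 31 days (173 left).
June has 30 days (143 left).
July has 31 days (112 left).
August has 31 days (81 left).
September has 30 days (51 left).
October has 31 days (20 left).
20 days into November → November 20, 1987.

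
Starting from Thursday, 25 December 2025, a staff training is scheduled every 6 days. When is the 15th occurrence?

The 15th occurrence is 14 intervals after the first: 14 × 6 = 84 days after 25 December 2025.
December has 31 days — 6 days to the end of December leaves 78.
January has 31 days (47 left).
February has 28 days (19 left).
19 days into March → 19 March 2026.

19 March 2026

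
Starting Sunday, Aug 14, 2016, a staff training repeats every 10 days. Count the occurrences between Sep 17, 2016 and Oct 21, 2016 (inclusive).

Occurrences land 10·i days after Aug 14, 2016 for i = 0, 1, 2, …
Sep 17, 2016 is 34 days after the start; 34 ÷ 10 = 3 remainder 4; since the remainder is 4, round up to i = 4. First occurrence in the window: #5 on Sep 23, 2016 (4×10 = 40 days in).
Oct 21, 2016 is 68 days after the start; 68 ÷ 10 = 6 remainder 8. Last occurrence in the window: #7 on Oct 13, 2016.
Occurrences #5 through #7: 3 in total.

3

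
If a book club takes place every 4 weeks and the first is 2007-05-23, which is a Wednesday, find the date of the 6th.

2007-10-10

The 6th occurrence is 5 intervals after the first: 5 × 28 = 140 days after 2007-05-23.
May has 31 days — 8 days to the end of May leaves 132.
June has 30 days (102 left).
July has 31 days (71 left).
August has 31 days (40 left).
September has 30 days (10 left).
10 days into October → 2007-10-10.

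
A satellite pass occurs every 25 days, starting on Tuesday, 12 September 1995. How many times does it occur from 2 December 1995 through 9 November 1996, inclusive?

Occurrences land 25·i days after 12 September 1995 for i = 0, 1, 2, …
2 December 1995 is 81 days after the start; 81 ÷ 25 = 3 remainder 6; since the remainder is 6, round up to i = 4. First occurrence in the window: #5 on 21 December 1995 (4×25 = 100 days in).
9 November 1996 is 424 days after the start; 424 ÷ 25 = 16 remainder 24. Last occurrence in the window: #17 on 16 October 1996.
Occurrences #5 through #17: 13 in total.

13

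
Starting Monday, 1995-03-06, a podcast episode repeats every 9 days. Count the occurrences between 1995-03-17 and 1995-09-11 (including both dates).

Occurrences land 9·i days after 1995-03-06 for i = 0, 1, 2, …
1995-03-17 is 11 days after the start; 11 ÷ 9 = 1 remainder 2; since the remainder is 2, round up to i = 2. First occurrence in the window: #3 on 1995-03-24 (2×9 = 18 days in).
1995-09-11 is 189 days after the start; 189 ÷ 9 = 21 remainder 0. Last occurrence in the window: #22 on 1995-09-11.
Occurrences #3 through #22: 20 in total.

20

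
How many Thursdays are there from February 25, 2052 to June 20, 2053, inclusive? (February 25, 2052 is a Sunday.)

69

February 25, 2052 is a Sunday; the first Thursday on or after it is February 29, 2052 (4 days later).
From February 29, 2052 to June 20, 2053: 306 + 171 = 477 days (rest of 2052, to June 20, 2053 in 2053).
477 ÷ 7 = 68 full weeks with remainder 1, so 68 more Thursdays after the first → 69.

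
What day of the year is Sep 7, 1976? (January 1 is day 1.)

251

Days in months before Sep: 31 + 29 + 31 + 30 + 31 + 30 + 31 + 31 = 244.
Plus 7 days into Sep → day 251.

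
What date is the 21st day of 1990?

1990-01-21

21 into January → January 21.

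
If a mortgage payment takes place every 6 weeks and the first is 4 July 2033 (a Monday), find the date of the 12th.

The 12th occurrence is 11 intervals after the first: 11 × 42 = 462 days after 4 July 2033.
July has 31 days — 27 days to the end of July leaves 435.
From end of July to end of 2033 is 153 days (282 left).
January has 31 days (251 left).
February has 28 days (223 left).
March has 31 days (192 left).
April has 30 days (162 left).
May has 31 days (131 left).
June has 30 days (101 left).
July has 31 days (70 left).
August has 31 days (39 left).
September has 30 days (9 left).
9 days into October → 9 October 2034.

9 October 2034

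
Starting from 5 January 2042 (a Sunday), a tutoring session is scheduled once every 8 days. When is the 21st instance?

The 21st occurrence is 20 intervals after the first: 20 × 8 = 160 days after 5 January 2042.
January has 31 days — 26 days to the end of January leaves 134.
February has 28 days (106 left).
March has 31 days (75 left).
April has 30 days (45 left).
May has 31 days (14 left).
14 days into June → 14 June 2042.

14 June 2042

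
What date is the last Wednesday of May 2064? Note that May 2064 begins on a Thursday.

May 2064 begins on a Thursday, so the first Wednesday is May 7 (6 days later).
May 2064 has 31 days. Adding weeks: 7, 14, 21, 28 — the last one ≤ 31 is the 28th.

28 May 2064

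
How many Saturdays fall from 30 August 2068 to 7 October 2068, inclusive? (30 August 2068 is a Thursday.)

30 August 2068 is a Thursday; the first Saturday on or after it is 1 September 2068 (2 days later).
From 1 September 2068 to 7 October 2068: 29 + 7 = 36 days (rest of September, October).
36 ÷ 7 = 5 full weeks with remainder 1, so 5 more Saturdays after the first → 6.

6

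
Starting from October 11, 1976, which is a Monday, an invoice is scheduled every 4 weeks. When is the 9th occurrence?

May 23, 1977

The 9th occurrence is 8 intervals after the first: 8 × 28 = 224 days after October 11, 1976.
October has 31 days — 20 days to the end of October leaves 204.
November has 30 days (174 left).
December has 31 days (143 left).
January has 31 days (112 left).
February has 28 days (84 left).
March has 31 days (53 left).
April has 30 days (23 left).
23 days into May → May 23, 1977.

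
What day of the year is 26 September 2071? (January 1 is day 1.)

269

Days in months before September: 31 + 28 + 31 + 30 + 31 + 30 + 31 + 31 = 243.
Plus 26 days into September → day 269.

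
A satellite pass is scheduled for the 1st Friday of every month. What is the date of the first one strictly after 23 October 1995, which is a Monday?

3 November 1995

October 1995 starts on a Sunday, so its 1st Friday is 6 October 1995 (5 days in).
That is not after 23 October 1995, so look at November 1995.
November 1995 starts on a Wednesday, so its 1st Friday is 3 November 1995 (2 days in).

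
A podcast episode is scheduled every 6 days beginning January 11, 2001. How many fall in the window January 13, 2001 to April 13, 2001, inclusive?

15

Occurrences land 6·i days after January 11, 2001 for i = 0, 1, 2, …
January 13, 2001 is 2 days after the start; 2 ÷ 6 = 0 remainder 2; since the remainder is 2, round up to i = 1. First occurrence in the window: #2 on January 17, 2001 (1×6 = 6 days in).
April 13, 2001 is 92 days after the start; 92 ÷ 6 = 15 remainder 2. Last occurrence in the window: #16 on April 11, 2001.
Occurrences #2 through #16: 15 in total.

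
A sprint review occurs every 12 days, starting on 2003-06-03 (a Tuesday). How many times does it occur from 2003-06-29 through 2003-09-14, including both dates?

6

Occurrences land 12·i days after 2003-06-03 for i = 0, 1, 2, …
2003-06-29 is 26 days after the start; 26 ÷ 12 = 2 remainder 2; since the remainder is 2, round up to i = 3. First occurrence in the window: #4 on 2003-07-09 (3×12 = 36 days in).
2003-09-14 is 103 days after the start; 103 ÷ 12 = 8 remainder 7. Last occurrence in the window: #9 on 2003-09-07.
Occurrences #4 through #9: 6 in total.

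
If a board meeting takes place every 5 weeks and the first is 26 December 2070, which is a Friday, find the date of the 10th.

The 10th occurrence is 9 intervals after the first: 9 × 35 = 315 days after 26 December 2070.
December has 31 days — 5 days to the end of December leaves 310.
January has 31 days (279 left).
February has 28 days (251 left).
March has 31 days (220 left).
April has 30 days (190 left).
May has 31 days (159 left).
June has 30 days (129 left).
July has 31 days (98 left).
August has 31 days (67 left).
September has 30 days (37 left).
October has 31 days (6 left).
6 days into November → 6 November 2071.

6 November 2071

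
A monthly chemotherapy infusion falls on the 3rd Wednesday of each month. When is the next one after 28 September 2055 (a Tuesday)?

September 2055 starts on a Wednesday; its first Wednesday is the 1st, so the 3rd Wednesday is the 15th — 15 September 2055.
That is not after 28 September 2055, so look at October 2055.
October 2055 starts on a Friday; its first Wednesday is the 6th, so the 3rd Wednesday is the 20th — 20 October 2055.

20 October 2055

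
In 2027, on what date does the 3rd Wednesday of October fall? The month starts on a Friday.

2027-10-20

October 2027 begins on a Friday, so the first Wednesday is October 6 (5 days later).
The 3rd Wednesday is 2 weeks later: 6 + 14 = 20.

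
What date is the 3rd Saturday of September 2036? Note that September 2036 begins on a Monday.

September 20, 2036

September 2036 begins on a Monday, so the first Saturday is September 6 (5 days later).
The 3rd Saturday is 2 weeks later: 6 + 14 = 20.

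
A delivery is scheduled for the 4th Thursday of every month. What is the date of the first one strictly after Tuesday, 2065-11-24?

November 2065 starts on a Sunday; its first Thursday is the 5th, so the 4th Thursday is the 26th — 2065-11-26.
2065-11-26 is after 2065-11-24, so that is the next one.

2065-11-26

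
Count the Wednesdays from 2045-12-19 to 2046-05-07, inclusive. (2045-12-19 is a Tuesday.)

20

2045-12-19 is a Tuesday; the first Wednesday on or after it is 2045-12-20 (1 day later).
From 2045-12-20 to 2046-05-07: 11 + 31 + 28 + 31 + 30 + 7 = 138 days (rest of December, January, February, March, April, May).
138 ÷ 7 = 19 full weeks with remainder 5, so 19 more Wednesdays after the first → 20.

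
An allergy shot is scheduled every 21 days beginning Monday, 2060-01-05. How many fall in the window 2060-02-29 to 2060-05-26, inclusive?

4

Occurrences land 21·i days after 2060-01-05 for i = 0, 1, 2, …
2060-02-29 is 55 days after the start; 55 ÷ 21 = 2 remainder 13; since the remainder is 13, round up to i = 3. First occurrence in the window: #4 on 2060-03-08 (3×21 = 63 days in).
2060-05-26 is 142 days after the start; 142 ÷ 21 = 6 remainder 16. Last occurrence in the window: #7 on 2060-05-10.
Occurrences #4 through #7: 4 in total.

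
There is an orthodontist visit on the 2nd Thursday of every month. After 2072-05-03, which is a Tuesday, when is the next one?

May 2072 starts on a Sunday; its first Thursday is the 5th, so the 2nd Thursday is the 12th — 2072-05-12.
2072-05-12 is after 2072-05-03, so that is the next one.

2072-05-12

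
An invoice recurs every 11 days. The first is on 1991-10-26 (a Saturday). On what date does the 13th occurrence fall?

The 13th occurrence is 12 intervals after the first: 12 × 11 = 132 days after 1991-10-26.
October has 31 days — 5 days to the end of October leaves 127.
November has 30 days (97 left).
December has 31 days (66 left).
January has 31 days (35 left).
February has 29 days (6 left).
6 days into March → 1992-03-06.

1992-03-06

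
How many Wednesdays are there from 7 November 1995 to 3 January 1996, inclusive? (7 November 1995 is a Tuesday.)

9

7 November 1995 is a Tuesday; the first Wednesday on or after it is 8 November 1995 (1 day later).
From 8 November 1995 to 3 January 1996: 22 + 31 + 3 = 56 days (rest of November, December, January).
56 ÷ 7 = 8 full weeks with remainder 0, so 8 more Wednesdays after the first → 9.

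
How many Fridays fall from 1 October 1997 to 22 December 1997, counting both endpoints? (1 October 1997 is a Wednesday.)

1 October 1997 is a Wednesday; the first Friday on or after it is 3 October 1997 (2 days later).
From 3 October 1997 to 22 December 1997: 28 + 30 + 22 = 80 days (rest of October, November, December).
80 ÷ 7 = 11 full weeks with remainder 3, so 11 more Fridays after the first → 12.

12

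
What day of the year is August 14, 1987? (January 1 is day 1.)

Days in months before August: 31 + 28 + 31 + 30 + 31 + 30 + 31 = 212.
Plus 14 days into August → day 226.

226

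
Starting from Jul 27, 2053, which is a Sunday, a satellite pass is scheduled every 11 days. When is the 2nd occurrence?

Aug 7, 2053

The 2nd occurrence is 1 interval after the first: 1 × 11 = 11 days after Jul 27, 2053.
Jul has 31 days — 4 days to the end of Jul leaves 7.
7 days into Aug → Aug 7, 2053.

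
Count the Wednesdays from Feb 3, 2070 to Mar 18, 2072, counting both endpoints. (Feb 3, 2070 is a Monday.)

111

Feb 3, 2070 is a Monday; the first Wednesday on or after it is Feb 5, 2070 (2 days later).
From Feb 5, 2070 to Mar 18, 2072: 329 + 365 + 78 = 772 days (rest of 2070, 2071, to Mar 18, 2072 in 2072).
772 ÷ 7 = 110 full weeks with remainder 2, so 110 more Wednesdays after the first → 111.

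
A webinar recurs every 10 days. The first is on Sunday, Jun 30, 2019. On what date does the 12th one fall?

Oct 18, 2019

The 12th occurrence is 11 intervals after the first: 11 × 10 = 110 days after Jun 30, 2019.
Jun has 30 days — 0 days to the end of Jun leaves 110.
Jul has 31 days (79 left).
Aug has 31 days (48 left).
Sep has 30 days (18 left).
18 days into Oct → Oct 18, 2019.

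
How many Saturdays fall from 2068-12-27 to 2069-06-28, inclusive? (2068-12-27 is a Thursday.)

2068-12-27 is a Thursday; the first Saturday on or after it is 2068-12-29 (2 days later).
From 2068-12-29 to 2069-06-28: 2 + 31 + 28 + 31 + 30 + 31 + 28 = 181 days (rest of December, January, February, March, April, May, June).
181 ÷ 7 = 25 full weeks with remainder 6, so 25 more Saturdays after the first → 26.

26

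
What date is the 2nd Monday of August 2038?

2038-08-09

August 2038 begins on a Sunday, so the first Monday is August 2 (1 day later).
The 2nd Monday is 1 weeks later: 2 + 7 = 9.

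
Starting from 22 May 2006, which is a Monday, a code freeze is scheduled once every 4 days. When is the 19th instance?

2 August 2006

The 19th occurrence is 18 intervals after the first: 18 × 4 = 72 days after 22 May 2006.
May has 31 days — 9 days to the end of May leaves 63.
June has 30 days (33 left).
July has 31 days (2 left).
2 days into August → 2 August 2006.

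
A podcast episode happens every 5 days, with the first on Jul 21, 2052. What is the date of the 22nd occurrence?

The 22nd occurrence is 21 intervals after the first: 21 × 5 = 105 days after Jul 21, 2052.
Jul has 31 days — 10 days to the end of Jul leaves 95.
Aug has 31 days (64 left).
Sep has 30 days (34 left).
Oct has 31 days (3 left).
3 days into Nov → Nov 3, 2052.

Nov 3, 2052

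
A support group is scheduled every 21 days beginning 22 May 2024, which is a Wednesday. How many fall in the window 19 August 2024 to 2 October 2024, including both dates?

Occurrences land 21·i days after 22 May 2024 for i = 0, 1, 2, …
19 August 2024 is 89 days after the start; 89 ÷ 21 = 4 remainder 5; since the remainder is 5, round up to i = 5. First occurrence in the window: #6 on 4 September 2024 (5×21 = 105 days in).
2 October 2024 is 133 days after the start; 133 ÷ 21 = 6 remainder 7. Last occurrence in the window: #7 on 25 September 2024.
Occurrences #6 through #7: 2 in total.

2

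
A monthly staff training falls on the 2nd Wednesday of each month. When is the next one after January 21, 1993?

January 1993 starts on a Friday; its first Wednesday is the 6th, so the 2nd Wednesday is the 13th — January 13, 1993.
That is not after January 21, 1993, so look at February 1993.
February 1993 starts on a Monday; its first Wednesday is the 3rd, so the 2nd Wednesday is the 10th — February 10, 1993.

February 10, 1993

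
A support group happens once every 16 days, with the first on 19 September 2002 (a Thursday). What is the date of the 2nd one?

The 2nd occurrence is 1 interval after the first: 1 × 16 = 16 days after 19 September 2002.
September has 30 days — 11 days to the end of September leaves 5.
5 days into October → 5 October 2002.

5 October 2002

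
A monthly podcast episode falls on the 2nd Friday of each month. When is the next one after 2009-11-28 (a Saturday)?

2009-12-11

November 2009 starts on a Sunday; its first Friday is the 6th, so the 2nd Friday is the 13th — 2009-11-13.
That is not after 2009-11-28, so look at December 2009.
December 2009 starts on a Tuesday; its first Friday is the 4th, so the 2nd Friday is the 11th — 2009-12-11.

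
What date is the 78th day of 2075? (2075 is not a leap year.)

19 March 2075

January has 31 days (78 − 31 = 47 remain).
February has 28 days (47 − 28 = 19 remain).
19 into March → March 19.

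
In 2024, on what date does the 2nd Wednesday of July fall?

10 July 2024

July 2024 begins on a Monday, so the first Wednesday is July 3 (2 days later).
The 2nd Wednesday is 1 weeks later: 3 + 7 = 10.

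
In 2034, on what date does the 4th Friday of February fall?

The first Friday of February 2034 is February 3.
The 4th Friday is 3 weeks later: 3 + 21 = 24.

2034-02-24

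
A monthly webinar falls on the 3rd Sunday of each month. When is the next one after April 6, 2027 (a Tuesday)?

April 2027 starts on a Thursday; its first Sunday is the 4th, so the 3rd Sunday is the 18th — April 18, 2027.
April 18, 2027 is after April 6, 2027, so that is the next one.

April 18, 2027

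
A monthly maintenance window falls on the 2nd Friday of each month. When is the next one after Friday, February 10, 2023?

March 10, 2023

February 2023 starts on a Wednesday; its first Friday is the 3rd, so the 2nd Friday is the 10th — February 10, 2023.
That is not after February 10, 2023, so look at March 2023.
March 2023 starts on a Wednesday; its first Friday is the 3rd, so the 2nd Friday is the 10th — March 10, 2023.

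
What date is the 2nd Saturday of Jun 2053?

Jun 2053 begins on a Sunday, so the first Saturday is Jun 7 (6 days later).
The 2nd Saturday is 1 weeks later: 7 + 7 = 14.

Jun 14, 2053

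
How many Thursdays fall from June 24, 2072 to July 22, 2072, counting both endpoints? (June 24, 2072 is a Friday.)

4

June 24, 2072 is a Friday; the first Thursday on or after it is June 30, 2072 (6 days later).
From June 30, 2072 to July 22, 2072: 0 + 22 = 22 days (rest of June, July).
22 ÷ 7 = 3 full weeks with remainder 1, so 3 more Thursdays after the first → 4.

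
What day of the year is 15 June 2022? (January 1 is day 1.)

166

Days in months before June: 31 + 28 + 31 + 30 + 31 = 151.
Plus 15 days into June → day 166.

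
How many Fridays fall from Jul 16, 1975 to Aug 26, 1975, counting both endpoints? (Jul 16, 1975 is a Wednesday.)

6

Jul 16, 1975 is a Wednesday; the first Friday on or after it is Jul 18, 1975 (2 days later).
From Jul 18, 1975 to Aug 26, 1975: 13 + 26 = 39 days (rest of Jul, Aug).
39 ÷ 7 = 5 full weeks with remainder 4, so 5 more Fridays after the first → 6.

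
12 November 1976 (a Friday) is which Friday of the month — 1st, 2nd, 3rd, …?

Day 12 falls in week ⌈12/7⌉ of the month.
Days 1–7 hold the 1st Friday, 8–14 the 2nd, 15–21 the 3rd, 22–28 the 4th, 29–31 the 5th.
12 is in the range for the 2nd.

2nd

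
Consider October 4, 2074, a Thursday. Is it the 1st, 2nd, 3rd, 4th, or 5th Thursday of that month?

1st

Day 4 falls in week ⌈4/7⌉ of the month.
Days 1–7 hold the 1st Thursday, 8–14 the 2nd, 15–21 the 3rd, 22–28 the 4th, 29–31 the 5th.
4 is in the range for the 1st.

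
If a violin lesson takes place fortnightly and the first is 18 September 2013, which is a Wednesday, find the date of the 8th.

25 December 2013

The 8th occurrence is 7 intervals after the first: 7 × 14 = 98 days after 18 September 2013.
September has 30 days — 12 days to the end of September leaves 86.
October has 31 days (55 left).
November has 30 days (25 left).
25 days into December → 25 December 2013.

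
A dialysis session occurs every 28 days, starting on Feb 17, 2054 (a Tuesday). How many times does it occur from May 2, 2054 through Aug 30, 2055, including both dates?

17

Occurrences land 28·i days after Feb 17, 2054 for i = 0, 1, 2, …
May 2, 2054 is 74 days after the start; 74 ÷ 28 = 2 remainder 18; since the remainder is 18, round up to i = 3. First occurrence in the window: #4 on May 12, 2054 (3×28 = 84 days in).
Aug 30, 2055 is 559 days after the start; 559 ÷ 28 = 19 remainder 27. Last occurrence in the window: #20 on Aug 3, 2055.
Occurrences #4 through #20: 17 in total.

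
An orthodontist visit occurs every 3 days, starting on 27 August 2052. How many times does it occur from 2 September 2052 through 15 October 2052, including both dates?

15

Occurrences land 3·i days after 27 August 2052 for i = 0, 1, 2, …
2 September 2052 is 6 days after the start; 6 ÷ 3 = 2 remainder 0. First occurrence in the window: #3 on 2 September 2052 (2×3 = 6 days in).
15 October 2052 is 49 days after the start; 49 ÷ 3 = 16 remainder 1. Last occurrence in the window: #17 on 14 October 2052.
Occurrences #3 through #17: 15 in total.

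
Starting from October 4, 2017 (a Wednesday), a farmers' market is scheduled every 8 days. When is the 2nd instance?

The 2nd occurrence is 1 interval after the first: 1 × 8 = 8 days after October 4, 2017.
8 days later is October 12, 2017.

October 12, 2017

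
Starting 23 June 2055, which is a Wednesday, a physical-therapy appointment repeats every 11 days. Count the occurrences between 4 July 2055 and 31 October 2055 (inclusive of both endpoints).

Occurrences land 11·i days after 23 June 2055 for i = 0, 1, 2, …
4 July 2055 is 11 days after the start; 11 ÷ 11 = 1 remainder 0. First occurrence in the window: #2 on 4 July 2055 (1×11 = 11 days in).
31 October 2055 is 130 days after the start; 130 ÷ 11 = 11 remainder 9. Last occurrence in the window: #12 on 22 October 2055.
Occurrences #2 through #12: 11 in total.

11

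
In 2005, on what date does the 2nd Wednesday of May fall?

May 2005 begins on a Sunday, so the first Wednesday is May 4 (3 days later).
The 2nd Wednesday is 1 weeks later: 4 + 7 = 11.

May 11, 2005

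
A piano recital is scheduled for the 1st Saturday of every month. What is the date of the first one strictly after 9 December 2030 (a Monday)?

4 January 2031

December 2030 starts on a Sunday, so its 1st Saturday is 7 December 2030 (6 days in).
That is not after 9 December 2030, so look at January 2031.
January 2031 starts on a Wednesday, so its 1st Saturday is 4 January 2031 (3 days in).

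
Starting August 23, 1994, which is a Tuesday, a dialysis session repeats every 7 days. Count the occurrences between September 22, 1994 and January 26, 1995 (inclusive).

Occurrences land 7·i days after August 23, 1994 for i = 0, 1, 2, …
September 22, 1994 is 30 days after the start; 30 ÷ 7 = 4 remainder 2; since the remainder is 2, round up to i = 5. First occurrence in the window: #6 on September 27, 1994 (5×7 = 35 days in).
January 26, 1995 is 156 days after the start; 156 ÷ 7 = 22 remainder 2. Last occurrence in the window: #23 on January 24, 1995.
Occurrences #6 through #23: 18 in total.

18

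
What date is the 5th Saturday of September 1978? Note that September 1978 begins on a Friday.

1978-09-30

September 1978 begins on a Friday, so the first Saturday is September 2 (1 day later).
The 5th Saturday is 4 weeks later: 2 + 28 = 30.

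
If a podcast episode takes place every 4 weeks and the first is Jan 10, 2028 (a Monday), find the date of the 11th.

Oct 16, 2028

The 11th occurrence is 10 intervals after the first: 10 × 28 = 280 days after Jan 10, 2028.
Jan has 31 days — 21 days to the end of Jan leaves 259.
Feb has 29 days (230 left).
Mar has 31 days (199 left).
Apr has 30 days (169 left).
May has 31 days (138 left).
Jun has 30 days (108 left).
Jul has 31 days (77 left).
Aug has 31 days (46 left).
Sep has 30 days (16 left).
16 days into Oct → Oct 16, 2028.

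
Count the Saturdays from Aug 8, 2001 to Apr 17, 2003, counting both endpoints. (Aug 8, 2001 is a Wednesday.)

Aug 8, 2001 is a Wednesday; the first Saturday on or after it is Aug 11, 2001 (3 days later).
From Aug 11, 2001 to Apr 17, 2003: 142 + 365 + 107 = 614 days (rest of 2001, 2002, to Apr 17, 2003 in 2003).
614 ÷ 7 = 87 full weeks with remainder 5, so 87 more Saturdays after the first → 88.

88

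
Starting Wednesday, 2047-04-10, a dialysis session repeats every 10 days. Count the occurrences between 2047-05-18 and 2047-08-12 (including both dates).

Occurrences land 10·i days after 2047-04-10 for i = 0, 1, 2, …
2047-05-18 is 38 days after the start; 38 ÷ 10 = 3 remainder 8; since the remainder is 8, round up to i = 4. First occurrence in the window: #5 on 2047-05-20 (4×10 = 40 days in).
2047-08-12 is 124 days after the start; 124 ÷ 10 = 12 remainder 4. Last occurrence in the window: #13 on 2047-08-08.
Occurrences #5 through #13: 9 in total.

9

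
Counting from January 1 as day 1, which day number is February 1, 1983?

Days in months before February: 31 = 31.
Plus 1 day into February → day 32.

32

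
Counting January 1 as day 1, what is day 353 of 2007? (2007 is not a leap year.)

January has 31 days (353 − 31 = 322 remain).
February has 28 days (322 − 28 = 294 remain).
March has 31 days (294 − 31 = 263 remain).
April has 30 days (263 − 30 = 233 remain).
May has 31 days (233 − 31 = 202 remain).
June has 30 days (202 − 30 = 172 remain).
July has 31 days (172 − 31 = 141 remain).
August has 31 days (141 − 31 = 110 remain).
September has 30 days (110 − 30 = 80 remain).
October has 31 days (80 − 31 = 49 remain).
November has 30 days (49 − 30 = 19 remain).
19 into December → December 19.

December 19, 2007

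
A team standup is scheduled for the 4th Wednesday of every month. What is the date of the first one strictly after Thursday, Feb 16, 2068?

Feb 2068 starts on a Wednesday; its first Wednesday is the 1st, so the 4th Wednesday is the 22nd — Feb 22, 2068.
Feb 22, 2068 is after Feb 16, 2068, so that is the next one.

Feb 22, 2068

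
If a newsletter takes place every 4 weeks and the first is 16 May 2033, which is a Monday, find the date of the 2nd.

The 2nd occurrence is 1 interval after the first: 1 × 28 = 28 days after 16 May 2033.
May has 31 days — 15 days to the end of May leaves 13.
13 days into June → 13 June 2033.

13 June 2033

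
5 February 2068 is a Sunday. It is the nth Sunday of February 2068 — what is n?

1st

Day 5 falls in week ⌈5/7⌉ of the month.
Days 1–7 hold the 1st Sunday, 8–14 the 2nd, 15–21 the 3rd, 22–28 the 4th, 29–31 the 5th.
5 is in the range for the 1st.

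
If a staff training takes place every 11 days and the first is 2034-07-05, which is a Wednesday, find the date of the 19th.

2035-01-19

The 19th occurrence is 18 intervals after the first: 18 × 11 = 198 days after 2034-07-05.
July has 31 days — 26 days to the end of July leaves 172.
August has 31 days (141 left).
September has 30 days (111 left).
October has 31 days (80 left).
November has 30 days (50 left).
December has 31 days (19 left).
19 days into January → 2035-01-19.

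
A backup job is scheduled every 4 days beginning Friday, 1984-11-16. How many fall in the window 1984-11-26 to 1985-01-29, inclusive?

Occurrences land 4·i days after 1984-11-16 for i = 0, 1, 2, …
1984-11-26 is 10 days after the start; 10 ÷ 4 = 2 remainder 2; since the remainder is 2, round up to i = 3. First occurrence in the window: #4 on 1984-11-28 (3×4 = 12 days in).
1985-01-29 is 74 days after the start; 74 ÷ 4 = 18 remainder 2. Last occurrence in the window: #19 on 1985-01-27.
Occurrences #4 through #19: 16 in total.

16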